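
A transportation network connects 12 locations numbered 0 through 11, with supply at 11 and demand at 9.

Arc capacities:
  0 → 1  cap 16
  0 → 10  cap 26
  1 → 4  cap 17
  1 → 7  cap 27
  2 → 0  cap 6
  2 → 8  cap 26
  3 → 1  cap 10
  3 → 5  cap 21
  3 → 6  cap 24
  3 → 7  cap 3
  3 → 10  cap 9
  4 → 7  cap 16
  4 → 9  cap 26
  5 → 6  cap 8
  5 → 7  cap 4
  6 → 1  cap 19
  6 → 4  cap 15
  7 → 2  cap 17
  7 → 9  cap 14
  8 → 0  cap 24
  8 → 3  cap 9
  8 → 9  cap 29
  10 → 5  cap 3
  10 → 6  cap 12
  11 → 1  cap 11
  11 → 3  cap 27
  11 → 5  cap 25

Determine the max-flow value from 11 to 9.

Maximum flow value: 50

augment #1: 11→1→4→9 bottleneck 11, total now 11
augment #2: 11→3→7→9 bottleneck 3, total now 14
augment #3: 11→5→7→9 bottleneck 4, total now 18
augment #4: 11→3→1→4→9 bottleneck 6, total now 24
augment #5: 11→3→1→7→9 bottleneck 4, total now 28
augment #6: 11→3→6→4→9 bottleneck 9, total now 37
augment #7: 11→3→6→1→7→9 bottleneck 3, total now 40
augment #8: 11→3→6→1→7→2→8→9 bottleneck 2, total now 42
augment #9: 11→5→6→1→7→2→8→9 bottleneck 8, total now 50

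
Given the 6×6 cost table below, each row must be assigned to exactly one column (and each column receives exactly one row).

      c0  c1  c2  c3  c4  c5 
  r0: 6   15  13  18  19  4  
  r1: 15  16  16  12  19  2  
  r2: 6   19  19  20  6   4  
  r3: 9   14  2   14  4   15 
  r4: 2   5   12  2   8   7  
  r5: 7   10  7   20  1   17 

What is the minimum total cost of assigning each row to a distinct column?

one of 2 optimal assignments: row0→col0 (cost 6), row1→col5 (cost 2), row2→col4 (cost 6), row3→col2 (cost 2), row4→col3 (cost 2), row5→col1 (cost 10)
total = 6 + 2 + 6 + 2 + 2 + 10 = 28

Minimum assignment cost: 28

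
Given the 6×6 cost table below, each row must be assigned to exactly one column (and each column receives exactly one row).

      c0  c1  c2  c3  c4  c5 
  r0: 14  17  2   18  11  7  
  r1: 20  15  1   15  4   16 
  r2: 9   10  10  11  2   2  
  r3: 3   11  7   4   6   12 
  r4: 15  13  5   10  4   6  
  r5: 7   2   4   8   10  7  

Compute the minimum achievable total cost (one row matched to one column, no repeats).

optimal assignment: row0→col2 (cost 2), row1→col4 (cost 4), row2→col5 (cost 2), row3→col0 (cost 3), row4→col3 (cost 10), row5→col1 (cost 2)
total = 2 + 4 + 2 + 3 + 10 + 2 = 23

Minimum assignment cost: 23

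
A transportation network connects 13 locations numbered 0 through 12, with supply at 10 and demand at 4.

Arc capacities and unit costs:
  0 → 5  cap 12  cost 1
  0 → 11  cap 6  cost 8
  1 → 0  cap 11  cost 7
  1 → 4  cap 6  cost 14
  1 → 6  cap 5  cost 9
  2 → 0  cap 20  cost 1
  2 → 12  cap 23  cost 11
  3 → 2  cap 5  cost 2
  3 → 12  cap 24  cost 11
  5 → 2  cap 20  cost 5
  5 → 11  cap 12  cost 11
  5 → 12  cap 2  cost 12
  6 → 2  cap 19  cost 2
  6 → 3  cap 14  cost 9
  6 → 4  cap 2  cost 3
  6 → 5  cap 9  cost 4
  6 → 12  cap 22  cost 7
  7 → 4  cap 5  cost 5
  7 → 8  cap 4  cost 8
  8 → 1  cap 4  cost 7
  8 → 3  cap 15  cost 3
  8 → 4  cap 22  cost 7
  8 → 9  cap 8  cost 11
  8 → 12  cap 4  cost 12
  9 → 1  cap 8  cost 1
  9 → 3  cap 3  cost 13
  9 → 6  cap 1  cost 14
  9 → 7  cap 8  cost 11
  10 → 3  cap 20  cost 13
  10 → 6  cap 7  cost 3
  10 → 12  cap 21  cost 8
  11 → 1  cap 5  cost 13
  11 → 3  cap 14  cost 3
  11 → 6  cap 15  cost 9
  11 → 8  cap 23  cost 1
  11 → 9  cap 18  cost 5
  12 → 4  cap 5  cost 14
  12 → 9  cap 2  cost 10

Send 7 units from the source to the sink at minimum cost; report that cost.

shortest-cost path #1: 10→6→4 push 2 @ unit cost 6 (adds 12)
shortest-cost path #2: 10→12→4 push 5 @ unit cost 22 (adds 110)
total cost = 122

Minimum cost for 7 units: 122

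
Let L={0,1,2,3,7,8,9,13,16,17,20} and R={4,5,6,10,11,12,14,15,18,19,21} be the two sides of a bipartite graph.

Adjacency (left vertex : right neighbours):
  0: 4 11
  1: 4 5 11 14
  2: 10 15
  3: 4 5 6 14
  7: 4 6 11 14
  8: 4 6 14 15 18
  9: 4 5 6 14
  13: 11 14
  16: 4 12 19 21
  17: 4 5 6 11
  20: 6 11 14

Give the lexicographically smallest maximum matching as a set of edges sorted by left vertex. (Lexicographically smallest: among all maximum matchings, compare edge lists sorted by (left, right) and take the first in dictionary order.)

|M| = 8 (so the lex-smallest maximum matching has 8 edges)
process left vertices in ascending order; for each, take the smallest-labelled available neighbour that still permits 8 edges overall, or leave it unmatched if none does
lex-smallest matching: {0-4, 1-5, 2-10, 3-6, 7-11, 8-15, 9-14, 16-12}

Lex-smallest maximum matching: {(0,4), (1,5), (2,10), (3,6), (7,11), (8,15), (9,14), (16,12)}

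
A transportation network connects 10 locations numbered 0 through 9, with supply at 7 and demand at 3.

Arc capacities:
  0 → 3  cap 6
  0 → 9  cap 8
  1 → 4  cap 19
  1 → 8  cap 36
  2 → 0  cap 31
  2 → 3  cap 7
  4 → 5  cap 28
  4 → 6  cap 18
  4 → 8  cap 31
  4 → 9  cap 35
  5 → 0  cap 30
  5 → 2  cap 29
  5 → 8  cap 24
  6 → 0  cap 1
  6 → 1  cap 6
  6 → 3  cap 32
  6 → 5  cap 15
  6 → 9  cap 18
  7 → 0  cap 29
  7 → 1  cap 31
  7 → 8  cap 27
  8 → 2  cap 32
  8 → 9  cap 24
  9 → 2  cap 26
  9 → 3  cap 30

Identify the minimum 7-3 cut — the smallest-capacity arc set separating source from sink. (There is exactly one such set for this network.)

Min-cut arcs: {(0,3), (2,3), (4,6), (9,3)} (total capacity 61)

augment #1: 7→0→3 push 6
augment #2: 7→0→9→3 push 8
augment #3: 7→8→2→3 push 7
augment #4: 7→8→9→3 push 20
augment #5: 7→1→4→6→3 push 18
augment #6: 7→1→4→9→3 push 1
augment #7: 7→1→8→9→3 push 1
max flow = 61; residual-reachable set from 7 gives S-side
cut edges (S→T): {(0,3), (2,3), (4,6), (9,3)} total cap 61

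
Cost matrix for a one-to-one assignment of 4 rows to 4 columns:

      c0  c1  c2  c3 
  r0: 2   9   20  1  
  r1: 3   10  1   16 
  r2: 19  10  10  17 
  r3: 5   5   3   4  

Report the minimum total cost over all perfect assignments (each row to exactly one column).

Minimum assignment cost: 17

one of 3 optimal assignments: row0→col0 (cost 2), row1→col2 (cost 1), row2→col1 (cost 10), row3→col3 (cost 4)
total = 2 + 1 + 10 + 4 = 17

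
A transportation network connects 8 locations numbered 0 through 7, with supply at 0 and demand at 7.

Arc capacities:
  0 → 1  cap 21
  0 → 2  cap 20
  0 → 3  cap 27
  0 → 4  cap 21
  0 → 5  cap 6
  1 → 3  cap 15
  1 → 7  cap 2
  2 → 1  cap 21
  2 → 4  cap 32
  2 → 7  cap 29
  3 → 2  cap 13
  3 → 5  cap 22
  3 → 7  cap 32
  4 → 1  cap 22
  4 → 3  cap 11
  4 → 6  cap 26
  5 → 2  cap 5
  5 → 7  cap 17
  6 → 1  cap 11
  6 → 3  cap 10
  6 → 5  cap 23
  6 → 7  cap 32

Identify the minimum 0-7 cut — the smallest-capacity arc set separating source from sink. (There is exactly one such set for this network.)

Min-cut arcs: {(0,2), (0,3), (0,4), (0,5), (1,3), (1,7)} (total capacity 91)

augment #1: 0→1→7 push 2
augment #2: 0→2→7 push 20
augment #3: 0→3→7 push 27
augment #4: 0→5→7 push 6
augment #5: 0→1→3→7 push 5
augment #6: 0→4→6→7 push 21
augment #7: 0→1→3→2→7 push 9
augment #8: 0→1→3→5→7 push 1
max flow = 91; residual-reachable set from 0 gives S-side
cut edges (S→T): {(0,2), (0,3), (0,4), (0,5), (1,3), (1,7)} total cap 91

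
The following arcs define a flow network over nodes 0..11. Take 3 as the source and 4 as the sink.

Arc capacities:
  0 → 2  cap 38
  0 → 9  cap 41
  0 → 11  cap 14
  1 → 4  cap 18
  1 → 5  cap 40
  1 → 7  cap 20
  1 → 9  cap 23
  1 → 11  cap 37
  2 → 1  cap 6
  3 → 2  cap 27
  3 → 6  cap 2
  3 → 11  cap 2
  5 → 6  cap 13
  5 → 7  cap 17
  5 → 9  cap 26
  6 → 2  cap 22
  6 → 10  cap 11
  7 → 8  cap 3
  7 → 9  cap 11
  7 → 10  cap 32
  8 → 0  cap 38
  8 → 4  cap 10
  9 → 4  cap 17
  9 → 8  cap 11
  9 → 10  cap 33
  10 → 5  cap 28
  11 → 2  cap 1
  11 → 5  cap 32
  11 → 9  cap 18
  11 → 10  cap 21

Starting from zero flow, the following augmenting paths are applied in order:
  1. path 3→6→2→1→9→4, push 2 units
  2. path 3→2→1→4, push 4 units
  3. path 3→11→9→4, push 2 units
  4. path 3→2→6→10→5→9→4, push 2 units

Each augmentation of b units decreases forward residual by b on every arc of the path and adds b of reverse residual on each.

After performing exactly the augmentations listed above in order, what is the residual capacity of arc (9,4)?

after path 1 (3→6→2→1→9→4, push 2): res(9,4)=15
after path 2 (3→2→1→4, push 4): res(9,4)=15
after path 3 (3→11→9→4, push 2): res(9,4)=13
after path 4 (3→2→6→10→5→9→4, push 2): res(9,4)=11

Residual capacity of (9,4): 11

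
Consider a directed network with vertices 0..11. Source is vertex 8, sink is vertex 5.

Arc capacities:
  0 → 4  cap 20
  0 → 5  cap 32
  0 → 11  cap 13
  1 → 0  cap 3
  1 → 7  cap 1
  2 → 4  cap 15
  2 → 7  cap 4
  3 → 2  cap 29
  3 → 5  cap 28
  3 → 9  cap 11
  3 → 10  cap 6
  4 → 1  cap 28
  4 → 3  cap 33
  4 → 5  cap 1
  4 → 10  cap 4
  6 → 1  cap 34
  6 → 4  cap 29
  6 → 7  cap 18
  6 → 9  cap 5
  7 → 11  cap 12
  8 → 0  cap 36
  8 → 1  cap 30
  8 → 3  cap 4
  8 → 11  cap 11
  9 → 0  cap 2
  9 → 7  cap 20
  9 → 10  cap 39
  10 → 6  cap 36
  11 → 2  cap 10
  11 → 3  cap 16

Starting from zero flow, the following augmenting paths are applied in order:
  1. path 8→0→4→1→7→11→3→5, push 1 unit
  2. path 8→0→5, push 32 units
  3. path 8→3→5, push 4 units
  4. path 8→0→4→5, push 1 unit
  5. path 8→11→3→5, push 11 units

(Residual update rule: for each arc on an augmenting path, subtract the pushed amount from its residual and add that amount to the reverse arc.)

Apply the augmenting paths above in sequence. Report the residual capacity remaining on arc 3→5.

Residual capacity of (3,5): 12

after path 1 (8→0→4→1→7→11→3→5, push 1): res(3,5)=27
after path 2 (8→0→5, push 32): res(3,5)=27
after path 3 (8→3→5, push 4): res(3,5)=23
after path 4 (8→0→4→5, push 1): res(3,5)=23
after path 5 (8→11→3→5, push 11): res(3,5)=12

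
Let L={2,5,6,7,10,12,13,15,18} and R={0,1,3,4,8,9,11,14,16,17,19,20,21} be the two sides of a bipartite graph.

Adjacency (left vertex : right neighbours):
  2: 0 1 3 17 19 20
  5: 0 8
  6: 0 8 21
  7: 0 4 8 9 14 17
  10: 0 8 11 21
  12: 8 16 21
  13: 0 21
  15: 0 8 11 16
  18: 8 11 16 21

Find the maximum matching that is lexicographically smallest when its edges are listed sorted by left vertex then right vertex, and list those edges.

Lex-smallest maximum matching: {(2,1), (5,0), (6,8), (7,4), (10,11), (12,16), (13,21)}

|M| = 7 (so the lex-smallest maximum matching has 7 edges)
process left vertices in ascending order; for each, take the smallest-labelled available neighbour that still permits 7 edges overall, or leave it unmatched if none does
lex-smallest matching: {2-1, 5-0, 6-8, 7-4, 10-11, 12-16, 13-21}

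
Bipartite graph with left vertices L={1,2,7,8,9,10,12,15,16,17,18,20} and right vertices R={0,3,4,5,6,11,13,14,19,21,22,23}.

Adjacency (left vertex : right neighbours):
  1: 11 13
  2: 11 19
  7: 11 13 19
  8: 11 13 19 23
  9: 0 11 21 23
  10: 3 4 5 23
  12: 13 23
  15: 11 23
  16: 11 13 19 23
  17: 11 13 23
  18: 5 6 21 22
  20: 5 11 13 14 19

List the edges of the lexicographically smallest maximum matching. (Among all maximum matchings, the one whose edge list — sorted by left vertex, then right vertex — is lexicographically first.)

|M| = 8 (so the lex-smallest maximum matching has 8 edges)
process left vertices in ascending order; for each, take the smallest-labelled available neighbour that still permits 8 edges overall, or leave it unmatched if none does
lex-smallest matching: {1-11, 2-19, 7-13, 8-23, 9-0, 10-3, 18-5, 20-14}

Lex-smallest maximum matching: {(1,11), (2,19), (7,13), (8,23), (9,0), (10,3), (18,5), (20,14)}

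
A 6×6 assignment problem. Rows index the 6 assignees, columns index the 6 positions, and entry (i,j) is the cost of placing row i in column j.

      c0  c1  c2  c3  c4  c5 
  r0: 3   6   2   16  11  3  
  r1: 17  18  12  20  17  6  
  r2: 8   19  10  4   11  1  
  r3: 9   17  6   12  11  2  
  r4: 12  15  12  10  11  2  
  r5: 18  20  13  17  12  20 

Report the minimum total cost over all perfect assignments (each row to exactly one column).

Minimum assignment cost: 45

one of 2 optimal assignments: row0→col0 (cost 3), row1→col1 (cost 18), row2→col3 (cost 4), row3→col2 (cost 6), row4→col5 (cost 2), row5→col4 (cost 12)
total = 3 + 18 + 4 + 6 + 2 + 12 = 45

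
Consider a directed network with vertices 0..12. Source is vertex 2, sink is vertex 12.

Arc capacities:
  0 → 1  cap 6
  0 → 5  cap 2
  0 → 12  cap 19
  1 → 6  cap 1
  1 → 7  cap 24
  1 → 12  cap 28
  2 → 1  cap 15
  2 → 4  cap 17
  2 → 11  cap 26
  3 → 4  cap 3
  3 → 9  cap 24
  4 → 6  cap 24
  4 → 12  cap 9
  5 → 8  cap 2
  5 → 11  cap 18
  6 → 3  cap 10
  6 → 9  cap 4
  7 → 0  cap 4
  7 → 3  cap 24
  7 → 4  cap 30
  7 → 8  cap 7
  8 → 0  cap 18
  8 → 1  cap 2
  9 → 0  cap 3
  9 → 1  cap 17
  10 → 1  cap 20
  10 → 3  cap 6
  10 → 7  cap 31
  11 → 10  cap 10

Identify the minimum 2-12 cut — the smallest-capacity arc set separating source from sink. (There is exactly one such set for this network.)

augment #1: 2→1→12 push 15
augment #2: 2→4→12 push 9
augment #3: 2→11→10→1→12 push 10
augment #4: 2→4→6→9→0→12 push 3
augment #5: 2→4→6→9→1→12 push 1
augment #6: 2→4→6→3→9→1→12 push 2
augment #7: 2→4→6→3→9→1→7→0→12 push 2
max flow = 42; residual-reachable set from 2 gives S-side
cut edges (S→T): {(2,1), (2,4), (11,10)} total cap 42

Min-cut arcs: {(2,1), (2,4), (11,10)} (total capacity 42)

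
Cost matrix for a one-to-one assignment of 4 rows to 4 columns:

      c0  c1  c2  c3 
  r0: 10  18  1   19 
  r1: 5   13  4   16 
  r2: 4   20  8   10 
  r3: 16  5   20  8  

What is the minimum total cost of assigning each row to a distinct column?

Minimum assignment cost: 21

optimal assignment: row0→col2 (cost 1), row1→col0 (cost 5), row2→col3 (cost 10), row3→col1 (cost 5)
total = 1 + 5 + 10 + 5 = 21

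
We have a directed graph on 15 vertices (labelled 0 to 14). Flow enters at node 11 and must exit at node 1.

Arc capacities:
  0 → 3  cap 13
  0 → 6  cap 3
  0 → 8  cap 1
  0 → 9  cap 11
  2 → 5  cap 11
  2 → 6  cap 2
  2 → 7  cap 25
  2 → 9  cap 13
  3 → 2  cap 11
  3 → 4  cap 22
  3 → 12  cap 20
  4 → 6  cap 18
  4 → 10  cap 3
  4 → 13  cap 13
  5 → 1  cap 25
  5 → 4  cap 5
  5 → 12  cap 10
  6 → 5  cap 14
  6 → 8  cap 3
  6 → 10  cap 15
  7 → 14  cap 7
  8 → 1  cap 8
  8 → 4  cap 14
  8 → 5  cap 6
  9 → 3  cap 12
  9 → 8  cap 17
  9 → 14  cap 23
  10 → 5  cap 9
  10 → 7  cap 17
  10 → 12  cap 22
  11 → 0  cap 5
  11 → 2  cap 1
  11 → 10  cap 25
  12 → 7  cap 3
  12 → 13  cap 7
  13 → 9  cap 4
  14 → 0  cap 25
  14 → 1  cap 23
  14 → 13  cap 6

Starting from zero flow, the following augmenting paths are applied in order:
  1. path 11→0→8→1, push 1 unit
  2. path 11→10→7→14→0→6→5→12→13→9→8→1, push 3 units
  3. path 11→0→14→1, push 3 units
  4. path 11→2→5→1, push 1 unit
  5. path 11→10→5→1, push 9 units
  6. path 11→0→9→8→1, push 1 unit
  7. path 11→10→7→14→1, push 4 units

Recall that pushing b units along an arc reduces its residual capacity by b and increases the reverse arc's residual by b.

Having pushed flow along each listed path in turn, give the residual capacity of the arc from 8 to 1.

after path 1 (11→0→8→1, push 1): res(8,1)=7
after path 2 (11→10→7→14→0→6→5→12→13→9→8→1, push 3): res(8,1)=4
after path 3 (11→0→14→1, push 3): res(8,1)=4
after path 4 (11→2→5→1, push 1): res(8,1)=4
after path 5 (11→10→5→1, push 9): res(8,1)=4
after path 6 (11→0→9→8→1, push 1): res(8,1)=3
after path 7 (11→10→7→14→1, push 4): res(8,1)=3

Residual capacity of (8,1): 3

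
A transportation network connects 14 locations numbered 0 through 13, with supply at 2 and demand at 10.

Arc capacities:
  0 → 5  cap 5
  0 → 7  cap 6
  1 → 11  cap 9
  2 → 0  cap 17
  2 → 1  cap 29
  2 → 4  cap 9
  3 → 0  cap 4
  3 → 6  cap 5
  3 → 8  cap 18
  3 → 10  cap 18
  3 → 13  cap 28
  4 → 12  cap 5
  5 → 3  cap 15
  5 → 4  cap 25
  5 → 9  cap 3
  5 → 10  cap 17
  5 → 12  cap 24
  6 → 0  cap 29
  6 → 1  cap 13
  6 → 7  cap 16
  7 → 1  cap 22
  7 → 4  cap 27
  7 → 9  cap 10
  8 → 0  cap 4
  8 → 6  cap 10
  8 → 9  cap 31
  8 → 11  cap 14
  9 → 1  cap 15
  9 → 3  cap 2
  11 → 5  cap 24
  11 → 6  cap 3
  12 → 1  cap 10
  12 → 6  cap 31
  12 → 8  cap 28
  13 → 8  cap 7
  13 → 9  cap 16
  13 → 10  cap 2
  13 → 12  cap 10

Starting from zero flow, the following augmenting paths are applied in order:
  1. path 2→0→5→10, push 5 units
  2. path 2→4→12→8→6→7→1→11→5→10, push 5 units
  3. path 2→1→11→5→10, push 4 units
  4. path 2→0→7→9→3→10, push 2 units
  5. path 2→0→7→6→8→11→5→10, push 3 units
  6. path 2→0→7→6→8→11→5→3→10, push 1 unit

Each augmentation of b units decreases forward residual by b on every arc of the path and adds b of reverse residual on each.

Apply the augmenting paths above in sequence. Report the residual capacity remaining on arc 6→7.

after path 1 (2→0→5→10, push 5): res(6,7)=16
after path 2 (2→4→12→8→6→7→1→11→5→10, push 5): res(6,7)=11
after path 3 (2→1→11→5→10, push 4): res(6,7)=11
after path 4 (2→0→7→9→3→10, push 2): res(6,7)=11
after path 5 (2→0→7→6→8→11→5→10, push 3): res(6,7)=14
after path 6 (2→0→7→6→8→11→5→3→10, push 1): res(6,7)=15

Residual capacity of (6,7): 15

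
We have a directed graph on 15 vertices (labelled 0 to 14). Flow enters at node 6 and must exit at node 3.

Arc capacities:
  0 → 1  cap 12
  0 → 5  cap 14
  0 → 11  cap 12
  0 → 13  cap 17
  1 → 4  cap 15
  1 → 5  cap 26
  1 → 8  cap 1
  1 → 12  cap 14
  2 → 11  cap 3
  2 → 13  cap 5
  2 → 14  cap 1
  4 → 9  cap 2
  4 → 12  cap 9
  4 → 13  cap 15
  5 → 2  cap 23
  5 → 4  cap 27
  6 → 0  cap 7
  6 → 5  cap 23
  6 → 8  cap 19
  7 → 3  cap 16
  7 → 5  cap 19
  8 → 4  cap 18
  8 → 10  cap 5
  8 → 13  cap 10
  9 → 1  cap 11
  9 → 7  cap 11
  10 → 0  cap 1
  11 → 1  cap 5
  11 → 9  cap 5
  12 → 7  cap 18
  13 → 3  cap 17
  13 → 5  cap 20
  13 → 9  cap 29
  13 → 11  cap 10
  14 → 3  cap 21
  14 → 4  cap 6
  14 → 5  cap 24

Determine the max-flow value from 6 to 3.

Maximum flow value: 34

augment #1: 6→0→13→3 bottleneck 7, total now 7
augment #2: 6→8→13→3 bottleneck 10, total now 17
augment #3: 6→5→2→14→3 bottleneck 1, total now 18
augment #4: 6→5→4→9→7→3 bottleneck 2, total now 20
augment #5: 6→5→4→12→7→3 bottleneck 9, total now 29
augment #6: 6→5→2→11→9→7→3 bottleneck 3, total now 32
augment #7: 6→5→2→13→9→7→3 bottleneck 2, total now 34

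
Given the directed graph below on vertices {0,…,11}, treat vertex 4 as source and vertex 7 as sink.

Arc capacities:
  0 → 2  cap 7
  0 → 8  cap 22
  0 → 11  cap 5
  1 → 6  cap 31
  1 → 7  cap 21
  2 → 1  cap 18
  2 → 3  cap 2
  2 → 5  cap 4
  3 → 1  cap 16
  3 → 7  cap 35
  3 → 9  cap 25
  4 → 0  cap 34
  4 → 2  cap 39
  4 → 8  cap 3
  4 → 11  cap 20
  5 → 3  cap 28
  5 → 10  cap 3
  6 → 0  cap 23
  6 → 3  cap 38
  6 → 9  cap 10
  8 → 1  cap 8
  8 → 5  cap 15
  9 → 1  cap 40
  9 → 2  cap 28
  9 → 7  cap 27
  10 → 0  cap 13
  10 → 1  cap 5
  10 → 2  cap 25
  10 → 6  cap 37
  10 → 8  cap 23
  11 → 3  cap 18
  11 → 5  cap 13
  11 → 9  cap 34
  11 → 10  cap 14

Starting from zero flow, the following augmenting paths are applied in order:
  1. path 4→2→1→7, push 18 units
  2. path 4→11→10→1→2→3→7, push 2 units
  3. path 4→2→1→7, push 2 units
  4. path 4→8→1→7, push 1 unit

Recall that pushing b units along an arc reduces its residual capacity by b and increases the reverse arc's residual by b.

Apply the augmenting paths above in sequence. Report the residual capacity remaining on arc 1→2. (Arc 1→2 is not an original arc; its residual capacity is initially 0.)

after path 1 (4→2→1→7, push 18): res(1,2)=18
after path 2 (4→11→10→1→2→3→7, push 2): res(1,2)=16
after path 3 (4→2→1→7, push 2): res(1,2)=18
after path 4 (4→8→1→7, push 1): res(1,2)=18

Residual capacity of (1,2): 18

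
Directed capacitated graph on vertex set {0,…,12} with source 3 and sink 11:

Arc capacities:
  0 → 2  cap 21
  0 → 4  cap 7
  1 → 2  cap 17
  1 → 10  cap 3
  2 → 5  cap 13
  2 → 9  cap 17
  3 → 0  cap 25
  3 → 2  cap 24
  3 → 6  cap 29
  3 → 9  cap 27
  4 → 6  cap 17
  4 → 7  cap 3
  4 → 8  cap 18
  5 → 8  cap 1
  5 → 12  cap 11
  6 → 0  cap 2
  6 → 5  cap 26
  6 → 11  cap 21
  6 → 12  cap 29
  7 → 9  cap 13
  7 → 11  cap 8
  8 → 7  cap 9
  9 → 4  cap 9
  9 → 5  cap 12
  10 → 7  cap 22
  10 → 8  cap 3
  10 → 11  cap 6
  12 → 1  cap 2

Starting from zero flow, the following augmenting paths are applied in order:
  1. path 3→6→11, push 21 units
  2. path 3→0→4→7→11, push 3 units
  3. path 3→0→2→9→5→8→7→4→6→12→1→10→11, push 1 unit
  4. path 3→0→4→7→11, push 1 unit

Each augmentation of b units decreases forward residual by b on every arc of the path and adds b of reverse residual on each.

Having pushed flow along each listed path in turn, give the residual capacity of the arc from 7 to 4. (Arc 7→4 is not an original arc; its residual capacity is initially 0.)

after path 1 (3→6→11, push 21): res(7,4)=0
after path 2 (3→0→4→7→11, push 3): res(7,4)=3
after path 3 (3→0→2→9→5→8→7→4→6→12→1→10→11, push 1): res(7,4)=2
after path 4 (3→0→4→7→11, push 1): res(7,4)=3

Residual capacity of (7,4): 3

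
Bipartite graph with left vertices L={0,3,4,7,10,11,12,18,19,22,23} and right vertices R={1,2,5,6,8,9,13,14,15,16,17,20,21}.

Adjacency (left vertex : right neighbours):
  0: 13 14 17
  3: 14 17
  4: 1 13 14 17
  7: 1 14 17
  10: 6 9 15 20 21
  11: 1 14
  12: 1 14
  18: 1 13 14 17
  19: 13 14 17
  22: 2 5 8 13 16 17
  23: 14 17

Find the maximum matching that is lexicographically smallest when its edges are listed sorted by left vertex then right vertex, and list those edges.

|M| = 6 (so the lex-smallest maximum matching has 6 edges)
process left vertices in ascending order; for each, take the smallest-labelled available neighbour that still permits 6 edges overall, or leave it unmatched if none does
lex-smallest matching: {0-13, 3-14, 4-1, 7-17, 10-6, 22-2}

Lex-smallest maximum matching: {(0,13), (3,14), (4,1), (7,17), (10,6), (22,2)}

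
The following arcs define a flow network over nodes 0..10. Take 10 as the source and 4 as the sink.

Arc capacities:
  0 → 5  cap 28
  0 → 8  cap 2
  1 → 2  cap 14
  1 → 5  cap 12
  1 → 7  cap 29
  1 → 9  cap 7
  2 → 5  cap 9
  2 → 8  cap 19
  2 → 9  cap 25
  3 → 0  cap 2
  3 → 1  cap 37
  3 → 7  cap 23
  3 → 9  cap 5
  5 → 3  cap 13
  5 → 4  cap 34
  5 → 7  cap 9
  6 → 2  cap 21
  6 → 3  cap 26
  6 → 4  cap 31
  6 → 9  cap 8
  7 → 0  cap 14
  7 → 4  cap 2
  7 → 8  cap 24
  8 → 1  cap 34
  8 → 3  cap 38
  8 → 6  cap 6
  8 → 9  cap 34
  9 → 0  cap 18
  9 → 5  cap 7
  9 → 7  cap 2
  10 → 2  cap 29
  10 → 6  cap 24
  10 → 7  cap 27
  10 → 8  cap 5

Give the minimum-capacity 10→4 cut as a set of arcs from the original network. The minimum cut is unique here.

Min-cut arcs: {(5,4), (7,4), (8,6), (10,6)} (total capacity 66)

augment #1: 10→6→4 push 24
augment #2: 10→7→4 push 2
augment #3: 10→2→5→4 push 9
augment #4: 10→8→6→4 push 5
augment #5: 10→2→8→6→4 push 1
augment #6: 10→2→9→5→4 push 7
augment #7: 10→7→0→5→4 push 14
augment #8: 10→2→8→1→5→4 push 4
max flow = 66; residual-reachable set from 10 gives S-side
cut edges (S→T): {(5,4), (7,4), (8,6), (10,6)} total cap 66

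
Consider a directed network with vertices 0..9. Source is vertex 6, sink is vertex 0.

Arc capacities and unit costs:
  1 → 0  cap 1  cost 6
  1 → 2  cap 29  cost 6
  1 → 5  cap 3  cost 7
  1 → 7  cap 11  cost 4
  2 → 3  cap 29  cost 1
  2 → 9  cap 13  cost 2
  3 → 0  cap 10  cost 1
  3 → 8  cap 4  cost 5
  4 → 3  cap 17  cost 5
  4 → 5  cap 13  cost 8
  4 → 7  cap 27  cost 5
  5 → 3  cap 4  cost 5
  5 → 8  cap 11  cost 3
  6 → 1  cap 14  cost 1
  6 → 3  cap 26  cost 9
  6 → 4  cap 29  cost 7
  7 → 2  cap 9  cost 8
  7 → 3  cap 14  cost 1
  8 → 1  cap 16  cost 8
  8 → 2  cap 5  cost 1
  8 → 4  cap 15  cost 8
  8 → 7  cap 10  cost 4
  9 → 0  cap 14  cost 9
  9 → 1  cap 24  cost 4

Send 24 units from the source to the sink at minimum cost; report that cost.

shortest-cost path #1: 6→1→0 push 1 @ unit cost 7 (adds 7)
shortest-cost path #2: 6→1→7→3→0 push 10 @ unit cost 7 (adds 70)
shortest-cost path #3: 6→1→2→9→0 push 3 @ unit cost 18 (adds 54)
shortest-cost path #4: 6→3→7→1→2→9→0 push 10 @ unit cost 21 (adds 210)
total cost = 341

Minimum cost for 24 units: 341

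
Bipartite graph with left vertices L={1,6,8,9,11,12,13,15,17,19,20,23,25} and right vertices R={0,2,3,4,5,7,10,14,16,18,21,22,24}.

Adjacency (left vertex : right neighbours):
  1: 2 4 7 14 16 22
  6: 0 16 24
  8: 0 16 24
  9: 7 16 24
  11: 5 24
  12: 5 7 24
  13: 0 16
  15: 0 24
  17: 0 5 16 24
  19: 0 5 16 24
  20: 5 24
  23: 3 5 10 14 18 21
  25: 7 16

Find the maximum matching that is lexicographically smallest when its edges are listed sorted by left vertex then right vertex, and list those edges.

|M| = 7 (so the lex-smallest maximum matching has 7 edges)
process left vertices in ascending order; for each, take the smallest-labelled available neighbour that still permits 7 edges overall, or leave it unmatched if none does
lex-smallest matching: {1-2, 6-0, 8-16, 9-7, 11-5, 12-24, 23-3}

Lex-smallest maximum matching: {(1,2), (6,0), (8,16), (9,7), (11,5), (12,24), (23,3)}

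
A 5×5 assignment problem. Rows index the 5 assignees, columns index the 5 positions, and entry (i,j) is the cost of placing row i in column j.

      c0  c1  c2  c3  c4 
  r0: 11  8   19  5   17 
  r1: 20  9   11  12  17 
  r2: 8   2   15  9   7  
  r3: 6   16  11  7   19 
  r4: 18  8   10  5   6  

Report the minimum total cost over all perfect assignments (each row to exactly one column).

Minimum assignment cost: 30

optimal assignment: row0→col3 (cost 5), row1→col2 (cost 11), row2→col1 (cost 2), row3→col0 (cost 6), row4→col4 (cost 6)
total = 5 + 11 + 2 + 6 + 6 = 30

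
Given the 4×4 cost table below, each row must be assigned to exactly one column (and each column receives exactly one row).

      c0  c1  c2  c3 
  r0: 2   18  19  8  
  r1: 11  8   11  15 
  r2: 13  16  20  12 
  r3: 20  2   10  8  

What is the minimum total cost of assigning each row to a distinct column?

optimal assignment: row0→col0 (cost 2), row1→col2 (cost 11), row2→col3 (cost 12), row3→col1 (cost 2)
total = 2 + 11 + 12 + 2 = 27

Minimum assignment cost: 27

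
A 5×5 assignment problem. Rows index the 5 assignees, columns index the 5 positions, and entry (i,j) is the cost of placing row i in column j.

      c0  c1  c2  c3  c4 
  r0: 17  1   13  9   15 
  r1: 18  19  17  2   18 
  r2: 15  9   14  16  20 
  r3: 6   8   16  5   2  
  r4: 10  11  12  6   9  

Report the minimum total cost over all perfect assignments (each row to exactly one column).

optimal assignment: row0→col1 (cost 1), row1→col3 (cost 2), row2→col2 (cost 14), row3→col4 (cost 2), row4→col0 (cost 10)
total = 1 + 2 + 14 + 2 + 10 = 29

Minimum assignment cost: 29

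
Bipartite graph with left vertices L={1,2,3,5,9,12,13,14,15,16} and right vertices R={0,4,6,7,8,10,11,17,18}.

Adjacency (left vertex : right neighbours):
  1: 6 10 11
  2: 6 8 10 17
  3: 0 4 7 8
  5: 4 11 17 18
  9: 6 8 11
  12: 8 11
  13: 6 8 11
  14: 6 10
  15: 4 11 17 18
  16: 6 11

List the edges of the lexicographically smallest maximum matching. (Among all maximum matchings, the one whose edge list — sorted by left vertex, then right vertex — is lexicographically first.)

Lex-smallest maximum matching: {(1,6), (2,17), (3,0), (5,4), (9,8), (12,11), (14,10), (15,18)}

|M| = 8 (so the lex-smallest maximum matching has 8 edges)
process left vertices in ascending order; for each, take the smallest-labelled available neighbour that still permits 8 edges overall, or leave it unmatched if none does
lex-smallest matching: {1-6, 2-17, 3-0, 5-4, 9-8, 12-11, 14-10, 15-18}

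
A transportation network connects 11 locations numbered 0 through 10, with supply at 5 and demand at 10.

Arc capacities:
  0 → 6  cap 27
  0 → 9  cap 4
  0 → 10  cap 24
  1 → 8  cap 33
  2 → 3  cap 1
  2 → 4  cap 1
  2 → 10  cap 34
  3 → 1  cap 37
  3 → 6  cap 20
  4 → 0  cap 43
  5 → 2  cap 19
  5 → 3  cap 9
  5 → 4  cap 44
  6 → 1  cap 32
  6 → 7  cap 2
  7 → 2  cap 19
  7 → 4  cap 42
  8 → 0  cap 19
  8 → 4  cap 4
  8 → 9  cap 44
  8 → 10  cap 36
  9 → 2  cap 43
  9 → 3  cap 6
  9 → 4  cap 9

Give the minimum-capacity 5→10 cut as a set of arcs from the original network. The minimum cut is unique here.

augment #1: 5→2→10 push 19
augment #2: 5→4→0→10 push 24
augment #3: 5→3→1→8→10 push 9
augment #4: 5→4→0→9→2→10 push 4
augment #5: 5→4→0→6→1→8→10 push 15
max flow = 71; residual-reachable set from 5 gives S-side
cut edges (S→T): {(4,0), (5,2), (5,3)} total cap 71

Min-cut arcs: {(4,0), (5,2), (5,3)} (total capacity 71)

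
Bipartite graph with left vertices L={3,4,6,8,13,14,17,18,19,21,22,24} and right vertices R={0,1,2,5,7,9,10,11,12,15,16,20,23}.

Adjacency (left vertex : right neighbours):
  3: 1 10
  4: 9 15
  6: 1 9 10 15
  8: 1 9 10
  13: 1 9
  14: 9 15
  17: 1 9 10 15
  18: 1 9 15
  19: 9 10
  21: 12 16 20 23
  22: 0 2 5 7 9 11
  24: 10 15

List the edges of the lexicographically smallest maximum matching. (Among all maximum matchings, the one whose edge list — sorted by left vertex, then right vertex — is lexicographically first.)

Lex-smallest maximum matching: {(3,1), (4,9), (6,10), (14,15), (21,12), (22,0)}

|M| = 6 (so the lex-smallest maximum matching has 6 edges)
process left vertices in ascending order; for each, take the smallest-labelled available neighbour that still permits 6 edges overall, or leave it unmatched if none does
lex-smallest matching: {3-1, 4-9, 6-10, 14-15, 21-12, 22-0}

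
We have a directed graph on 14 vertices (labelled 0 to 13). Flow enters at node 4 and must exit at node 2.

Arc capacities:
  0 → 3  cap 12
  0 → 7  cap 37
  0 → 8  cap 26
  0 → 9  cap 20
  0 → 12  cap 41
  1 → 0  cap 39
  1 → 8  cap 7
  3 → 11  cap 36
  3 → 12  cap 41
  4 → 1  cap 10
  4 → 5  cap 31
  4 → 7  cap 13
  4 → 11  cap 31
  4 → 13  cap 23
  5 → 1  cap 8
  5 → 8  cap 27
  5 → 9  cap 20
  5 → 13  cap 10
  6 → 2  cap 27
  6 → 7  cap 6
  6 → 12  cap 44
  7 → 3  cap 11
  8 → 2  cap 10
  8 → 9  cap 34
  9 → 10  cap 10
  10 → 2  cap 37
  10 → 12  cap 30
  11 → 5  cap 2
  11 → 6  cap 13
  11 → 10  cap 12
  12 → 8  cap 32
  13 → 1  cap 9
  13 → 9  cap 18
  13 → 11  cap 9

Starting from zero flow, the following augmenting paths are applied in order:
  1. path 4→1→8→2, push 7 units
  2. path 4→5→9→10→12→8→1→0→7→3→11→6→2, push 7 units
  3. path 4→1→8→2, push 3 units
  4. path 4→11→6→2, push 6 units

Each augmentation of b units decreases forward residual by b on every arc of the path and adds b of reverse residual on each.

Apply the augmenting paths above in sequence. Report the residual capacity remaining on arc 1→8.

Residual capacity of (1,8): 4

after path 1 (4→1→8→2, push 7): res(1,8)=0
after path 2 (4→5→9→10→12→8→1→0→7→3→11→6→2, push 7): res(1,8)=7
after path 3 (4→1→8→2, push 3): res(1,8)=4
after path 4 (4→11→6→2, push 6): res(1,8)=4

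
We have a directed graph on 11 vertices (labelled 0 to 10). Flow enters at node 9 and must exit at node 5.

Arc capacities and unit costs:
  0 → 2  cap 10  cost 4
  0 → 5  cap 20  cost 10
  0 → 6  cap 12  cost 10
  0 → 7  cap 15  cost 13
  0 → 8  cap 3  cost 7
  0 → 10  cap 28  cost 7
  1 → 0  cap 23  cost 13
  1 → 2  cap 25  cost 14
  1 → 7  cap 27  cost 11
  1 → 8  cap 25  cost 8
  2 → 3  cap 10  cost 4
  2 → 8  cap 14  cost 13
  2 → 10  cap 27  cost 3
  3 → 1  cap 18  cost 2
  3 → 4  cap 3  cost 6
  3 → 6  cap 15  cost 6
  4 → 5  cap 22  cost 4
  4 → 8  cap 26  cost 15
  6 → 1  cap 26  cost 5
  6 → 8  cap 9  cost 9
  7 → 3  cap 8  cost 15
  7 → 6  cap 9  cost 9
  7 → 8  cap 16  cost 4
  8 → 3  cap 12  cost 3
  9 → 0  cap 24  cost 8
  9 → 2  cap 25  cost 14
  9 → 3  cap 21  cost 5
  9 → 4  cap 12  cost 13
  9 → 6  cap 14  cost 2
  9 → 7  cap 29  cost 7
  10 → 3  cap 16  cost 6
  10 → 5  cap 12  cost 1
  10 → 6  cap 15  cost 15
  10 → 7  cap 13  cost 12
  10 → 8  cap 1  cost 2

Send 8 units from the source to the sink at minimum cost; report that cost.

shortest-cost path #1: 9→3→4→5 push 3 @ unit cost 15 (adds 45)
shortest-cost path #2: 9→0→10→5 push 5 @ unit cost 16 (adds 80)
total cost = 125

Minimum cost for 8 units: 125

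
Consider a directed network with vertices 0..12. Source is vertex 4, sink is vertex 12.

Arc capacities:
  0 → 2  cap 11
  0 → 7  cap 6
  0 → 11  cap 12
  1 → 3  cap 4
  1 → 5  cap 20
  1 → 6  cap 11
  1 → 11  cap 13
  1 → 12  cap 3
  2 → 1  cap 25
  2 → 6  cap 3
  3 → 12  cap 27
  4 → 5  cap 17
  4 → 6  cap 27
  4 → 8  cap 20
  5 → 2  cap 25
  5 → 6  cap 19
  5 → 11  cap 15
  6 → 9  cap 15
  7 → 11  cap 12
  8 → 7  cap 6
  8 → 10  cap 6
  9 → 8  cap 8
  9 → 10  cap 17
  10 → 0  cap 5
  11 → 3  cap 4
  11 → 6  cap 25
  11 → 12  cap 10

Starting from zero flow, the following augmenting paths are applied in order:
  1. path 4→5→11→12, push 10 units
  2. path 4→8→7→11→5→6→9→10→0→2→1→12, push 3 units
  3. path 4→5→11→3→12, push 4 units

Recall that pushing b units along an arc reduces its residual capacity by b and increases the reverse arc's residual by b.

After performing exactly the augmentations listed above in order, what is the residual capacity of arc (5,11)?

Residual capacity of (5,11): 4

after path 1 (4→5→11→12, push 10): res(5,11)=5
after path 2 (4→8→7→11→5→6→9→10→0→2→1→12, push 3): res(5,11)=8
after path 3 (4→5→11→3→12, push 4): res(5,11)=4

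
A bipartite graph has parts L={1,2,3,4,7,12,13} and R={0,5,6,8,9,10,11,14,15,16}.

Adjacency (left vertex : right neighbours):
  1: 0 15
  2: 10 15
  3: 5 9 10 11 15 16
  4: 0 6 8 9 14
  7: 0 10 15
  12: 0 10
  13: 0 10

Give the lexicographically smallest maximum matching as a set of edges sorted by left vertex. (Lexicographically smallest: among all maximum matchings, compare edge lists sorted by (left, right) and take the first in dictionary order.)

|M| = 5 (so the lex-smallest maximum matching has 5 edges)
process left vertices in ascending order; for each, take the smallest-labelled available neighbour that still permits 5 edges overall, or leave it unmatched if none does
lex-smallest matching: {1-0, 2-10, 3-5, 4-6, 7-15}

Lex-smallest maximum matching: {(1,0), (2,10), (3,5), (4,6), (7,15)}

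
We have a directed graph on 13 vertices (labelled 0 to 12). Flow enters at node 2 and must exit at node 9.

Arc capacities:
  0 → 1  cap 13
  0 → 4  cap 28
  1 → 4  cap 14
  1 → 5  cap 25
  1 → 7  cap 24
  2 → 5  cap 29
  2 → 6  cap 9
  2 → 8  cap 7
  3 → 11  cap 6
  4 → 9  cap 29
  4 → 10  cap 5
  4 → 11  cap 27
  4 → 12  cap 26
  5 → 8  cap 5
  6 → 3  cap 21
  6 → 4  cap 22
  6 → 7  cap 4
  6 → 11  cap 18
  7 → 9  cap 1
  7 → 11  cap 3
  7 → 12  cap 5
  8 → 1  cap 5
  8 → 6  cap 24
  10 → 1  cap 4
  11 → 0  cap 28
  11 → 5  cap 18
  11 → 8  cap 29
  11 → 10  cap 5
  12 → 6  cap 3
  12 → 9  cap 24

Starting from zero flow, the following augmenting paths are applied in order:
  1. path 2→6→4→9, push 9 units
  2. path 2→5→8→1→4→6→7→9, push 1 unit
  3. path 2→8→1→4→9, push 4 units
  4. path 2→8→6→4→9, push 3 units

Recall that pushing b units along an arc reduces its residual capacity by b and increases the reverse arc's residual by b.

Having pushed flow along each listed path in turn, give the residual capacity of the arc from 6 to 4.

Residual capacity of (6,4): 11

after path 1 (2→6→4→9, push 9): res(6,4)=13
after path 2 (2→5→8→1→4→6→7→9, push 1): res(6,4)=14
after path 3 (2→8→1→4→9, push 4): res(6,4)=14
after path 4 (2→8→6→4→9, push 3): res(6,4)=11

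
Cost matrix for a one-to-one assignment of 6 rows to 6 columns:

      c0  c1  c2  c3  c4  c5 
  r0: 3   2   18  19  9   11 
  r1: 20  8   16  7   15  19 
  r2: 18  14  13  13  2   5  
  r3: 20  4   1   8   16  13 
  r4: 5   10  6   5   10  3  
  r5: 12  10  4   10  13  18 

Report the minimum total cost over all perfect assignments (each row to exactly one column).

optimal assignment: row0→col0 (cost 3), row1→col3 (cost 7), row2→col4 (cost 2), row3→col1 (cost 4), row4→col5 (cost 3), row5→col2 (cost 4)
total = 3 + 7 + 2 + 4 + 3 + 4 = 23

Minimum assignment cost: 23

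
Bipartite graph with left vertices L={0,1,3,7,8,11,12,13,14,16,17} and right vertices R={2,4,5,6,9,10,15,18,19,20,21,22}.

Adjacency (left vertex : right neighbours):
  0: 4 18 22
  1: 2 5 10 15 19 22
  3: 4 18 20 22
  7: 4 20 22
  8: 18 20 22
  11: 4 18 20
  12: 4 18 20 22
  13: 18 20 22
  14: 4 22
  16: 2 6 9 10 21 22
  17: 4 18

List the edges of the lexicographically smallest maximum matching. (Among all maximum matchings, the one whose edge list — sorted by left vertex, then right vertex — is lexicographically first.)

|M| = 6 (so the lex-smallest maximum matching has 6 edges)
process left vertices in ascending order; for each, take the smallest-labelled available neighbour that still permits 6 edges overall, or leave it unmatched if none does
lex-smallest matching: {0-4, 1-2, 3-18, 7-20, 8-22, 16-6}

Lex-smallest maximum matching: {(0,4), (1,2), (3,18), (7,20), (8,22), (16,6)}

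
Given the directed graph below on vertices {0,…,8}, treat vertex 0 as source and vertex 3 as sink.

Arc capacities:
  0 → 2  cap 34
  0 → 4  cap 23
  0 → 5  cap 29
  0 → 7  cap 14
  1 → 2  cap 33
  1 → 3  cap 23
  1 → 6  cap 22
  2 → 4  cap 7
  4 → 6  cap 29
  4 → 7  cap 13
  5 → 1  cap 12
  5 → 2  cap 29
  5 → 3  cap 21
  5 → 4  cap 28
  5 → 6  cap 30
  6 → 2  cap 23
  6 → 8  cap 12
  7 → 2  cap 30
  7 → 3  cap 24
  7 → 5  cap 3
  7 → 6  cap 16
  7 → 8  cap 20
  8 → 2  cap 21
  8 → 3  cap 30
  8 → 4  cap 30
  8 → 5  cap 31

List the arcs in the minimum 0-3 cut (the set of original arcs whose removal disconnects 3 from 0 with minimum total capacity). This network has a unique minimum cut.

augment #1: 0→5→3 push 21
augment #2: 0→7→3 push 14
augment #3: 0→4→7→3 push 10
augment #4: 0→5→1→3 push 8
augment #5: 0→4→6→8→3 push 12
augment #6: 0→4→7→8→3 push 1
augment #7: 0→2→4→7→8→3 push 2
max flow = 68; residual-reachable set from 0 gives S-side
cut edges (S→T): {(0,5), (0,7), (4,7), (6,8)} total cap 68

Min-cut arcs: {(0,5), (0,7), (4,7), (6,8)} (total capacity 68)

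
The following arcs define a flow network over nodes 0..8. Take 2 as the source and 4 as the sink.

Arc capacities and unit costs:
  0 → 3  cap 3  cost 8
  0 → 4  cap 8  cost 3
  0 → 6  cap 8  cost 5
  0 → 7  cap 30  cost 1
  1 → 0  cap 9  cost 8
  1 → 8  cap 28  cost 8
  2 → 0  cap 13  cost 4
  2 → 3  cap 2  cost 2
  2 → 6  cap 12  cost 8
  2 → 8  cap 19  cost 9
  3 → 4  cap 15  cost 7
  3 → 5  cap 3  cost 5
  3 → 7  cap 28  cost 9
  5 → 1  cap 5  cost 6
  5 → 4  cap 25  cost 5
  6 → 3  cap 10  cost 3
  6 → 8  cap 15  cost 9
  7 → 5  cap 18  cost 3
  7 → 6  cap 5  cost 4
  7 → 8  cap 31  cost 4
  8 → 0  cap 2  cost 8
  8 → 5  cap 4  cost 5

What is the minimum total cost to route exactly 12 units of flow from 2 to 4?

Minimum cost for 12 units: 100

shortest-cost path #1: 2→0→4 push 8 @ unit cost 7 (adds 56)
shortest-cost path #2: 2→3→4 push 2 @ unit cost 9 (adds 18)
shortest-cost path #3: 2→0→7→5→4 push 2 @ unit cost 13 (adds 26)
total cost = 100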